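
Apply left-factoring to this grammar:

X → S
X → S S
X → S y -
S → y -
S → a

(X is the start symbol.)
X → S X'
X' → ε
X' → S
X' → y -
S → y -
S → a

Left-factoring transforms A → αβ₁ | αβ₂ into A → αA' and A' → β₁ | β₂
(α is the longest common prefix among the alternatives). Repeat until
no nonterminal has two alternatives with a common prefix.

Round 1: X has alternatives sharing prefix 'S'. Introduce X': X → S X'
  Add: X' → ε
  Add: X' → S
  Add: X' → y -

No remaining common prefixes — done.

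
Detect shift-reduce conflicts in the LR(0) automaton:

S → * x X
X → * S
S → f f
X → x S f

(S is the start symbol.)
A shift-reduce conflict occurs when an LR(0) state has both:
  - a complete (reduce) item [A → α .] (dot at the end), and
  - a shift item [B → β . c γ] (dot before a terminal).

Augment with S' → S and build the canonical LR(0) collection (I0 = CLOSURE({[S' → . S]}), then GOTO on every symbol after a dot until no new states appear). It has 12 states:
  I0: { [S → . * x X], [S → . f f], [S' → . S] }  — shift
  I1: { [S → * . x X] }  — shift
  I2: { [S' → S .] }  — accept
  I3: { [S → f . f] }  — shift
  I4: { [S → f f .] }  — reduce
  I5: { [S → * x . X], [X → . * S], [X → . x S f] }  — shift
  I6: { [S → . * x X], [S → . f f], [X → * . S] }  — shift
  I7: { [S → * x X .] }  — reduce
  I8: { [S → . * x X], [S → . f f], [X → x . S f] }  — shift
  I9: { [X → x S . f] }  — shift
  I10: { [X → x S f .] }  — reduce
  I11: { [X → * S .] }  — reduce

No state contains both a complete item and a shift item.

Answer: No shift-reduce conflicts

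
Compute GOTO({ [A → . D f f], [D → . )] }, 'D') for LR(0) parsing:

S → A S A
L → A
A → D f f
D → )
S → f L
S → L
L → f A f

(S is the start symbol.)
GOTO(I, 'D') = CLOSURE({ [A → αX.β] : [A → α.Xβ] ∈ I, X = 'D' })

Items with dot before 'D', with the dot advanced:
  [A → . D f f] → [A → D . f f]
Closure adds nothing (no advanced item has the dot before a non-terminal).

GOTO = { [A → D . f f] }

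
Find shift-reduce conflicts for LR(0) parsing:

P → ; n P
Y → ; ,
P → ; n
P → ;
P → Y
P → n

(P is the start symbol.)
A shift-reduce conflict occurs when an LR(0) state has both:
  - a complete (reduce) item [A → α .] (dot at the end), and
  - a shift item [B → β . c γ] (dot before a terminal).

Augment with P' → P and build the canonical LR(0) collection (I0 = CLOSURE({[P' → . P]}), then GOTO on every symbol after a dot until no new states appear). It has 8 states:
  I0: { [P → . ; n P], [P → . ; n], [P → . ;], [P → . Y], [P → . n], [P' → . P], [Y → . ; ,] }  — shift
  I1: { [P → ; . n P], [P → ; . n], [P → ; .], [Y → ; . ,] }  — shift, reduce
  I2: { [P' → P .] }  — accept
  I3: { [P → Y .] }  — reduce
  I4: { [P → n .] }  — reduce
  I5: { [Y → ; , .] }  — reduce
  I6: { [P → . ; n P], [P → . ; n], [P → . ;], [P → . Y], [P → . n], [P → ; n . P], [P → ; n .], [Y → . ; ,] }  — shift, reduce
  I7: { [P → ; n P .] }  — reduce

I1 contains reduce item [P → ; .] and shift items [P → ; . n], [P → ; . n P], [Y → ; . ,] — shift-reduce conflict.
I6 contains reduce item [P → ; n .] and shift items [P → . ;], [P → . ; n], [P → . ; n P], [P → . n], [Y → . ; ,] — shift-reduce conflict.

Answer: Yes — I1: [P → ; .] vs [P → ; . n]; I6: [P → ; n .] vs [P → . ;]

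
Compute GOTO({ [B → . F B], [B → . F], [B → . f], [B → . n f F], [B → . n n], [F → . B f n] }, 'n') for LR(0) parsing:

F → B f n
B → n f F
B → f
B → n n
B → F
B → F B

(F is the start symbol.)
GOTO(I, 'n') = CLOSURE({ [A → αX.β] : [A → α.Xβ] ∈ I, X = 'n' })

Items with dot before 'n', with the dot advanced:
  [B → . n f F] → [B → n . f F]
  [B → . n n] → [B → n . n]
Closure adds nothing (no advanced item has the dot before a non-terminal).

GOTO = { [B → n . f F], [B → n . n] }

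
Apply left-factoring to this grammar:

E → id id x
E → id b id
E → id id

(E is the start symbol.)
E → id E'
E' → id E''
E'' → x
E'' → ε
E' → b id

Left-factoring transforms A → αβ₁ | αβ₂ into A → αA' and A' → β₁ | β₂
(α is the longest common prefix among the alternatives). Repeat until
no nonterminal has two alternatives with a common prefix.

Round 1: E has alternatives sharing prefix 'id'. Introduce E': E → id E'
  Add: E' → id x
  Add: E' → b id
  Add: E' → id

Round 2: E' has alternatives sharing prefix 'id'. Introduce E'': E' → id E''
  Add: E'' → x
  Add: E'' → ε

No remaining common prefixes — done.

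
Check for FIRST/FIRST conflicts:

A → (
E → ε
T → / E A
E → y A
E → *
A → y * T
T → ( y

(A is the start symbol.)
A FIRST/FIRST conflict occurs when two productions N → α and N → β for the same non-terminal have FIRST(α) ∩ FIRST(β) ≠ ∅ (with ε ∈ FIRST of a nullable right-hand side, so two nullable alternatives also conflict).

Productions for A:
  A → (: FIRST = { '(' }
  A → y * T: FIRST = { 'y' }
Productions for E:
  E → ε: FIRST = { ε }
  E → y A: FIRST = { 'y' }
  E → *: FIRST = { '*' }
Productions for T:
  T → / E A: FIRST = { '/' }
  T → ( y: FIRST = { '(' }

All alternatives of each non-terminal have pairwise disjoint FIRST sets.

Answer: No FIRST/FIRST conflicts.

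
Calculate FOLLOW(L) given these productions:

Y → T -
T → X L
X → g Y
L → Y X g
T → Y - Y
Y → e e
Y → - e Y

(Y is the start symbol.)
In T → X L: L is at the end, add FOLLOW(T)

The FOLLOW sets referred to above (computed the same way, to a fixed point):
  FOLLOW(T) = { '-' }

Taking the union: FOLLOW(L) = { '-' }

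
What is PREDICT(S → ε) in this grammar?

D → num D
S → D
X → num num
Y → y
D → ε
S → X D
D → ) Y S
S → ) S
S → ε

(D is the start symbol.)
PREDICT(S → ε) = (FIRST(RHS) \ {ε}) ∪ (FOLLOW(S) if ε ∈ FIRST(RHS), i.e. RHS ⇒* ε)
The right-hand side is ε (FIRST(ε) = { ε }), so the predict set is FOLLOW(S) = { $ }
PREDICT(S → ε) = { $ }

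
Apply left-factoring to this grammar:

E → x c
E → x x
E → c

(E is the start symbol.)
Left-factoring transforms A → αβ₁ | αβ₂ into A → αA' and A' → β₁ | β₂
(α is the longest common prefix among the alternatives). Repeat until
no nonterminal has two alternatives with a common prefix.

Round 1: E has alternatives sharing prefix 'x'. Introduce E': E → x E'
  Add: E' → c
  Add: E' → x

No remaining common prefixes — done.

Resulting grammar:
E → x E'
E' → c
E' → x
E → c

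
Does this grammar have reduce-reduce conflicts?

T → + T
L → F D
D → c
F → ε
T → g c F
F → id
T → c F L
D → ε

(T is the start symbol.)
No reduce-reduce conflicts

Augment with T' → T and build the canonical LR(0) collection (I0 = CLOSURE({[T' → . T]}), then GOTO on every symbol after a dot until no new states appear). It has 14 states:
  I0: { [T → . + T], [T → . c F L], [T → . g c F], [T' → . T] }  — shift
  I1: { [T → + . T], [T → . + T], [T → . c F L], [T → . g c F] }  — shift
  I2: { [T' → T .] }  — accept
  I3: { [F → . id], [F → .], [T → c . F L] }  — shift, reduce
  I4: { [T → g . c F] }  — shift
  I5: { [F → . id], [F → .], [T → g c . F] }  — shift, reduce
  I6: { [T → g c F .] }  — reduce
  I7: { [F → id .] }  — reduce
  I8: { [F → . id], [F → .], [L → . F D], [T → c F . L] }  — shift, reduce
  I9: { [D → . c], [D → .], [L → F . D] }  — shift, reduce
  I10: { [T → c F L .] }  — reduce
  I11: { [L → F D .] }  — reduce
  I12: { [D → c .] }  — reduce
  I13: { [T → + T .] }  — reduce

No state contains more than one complete item.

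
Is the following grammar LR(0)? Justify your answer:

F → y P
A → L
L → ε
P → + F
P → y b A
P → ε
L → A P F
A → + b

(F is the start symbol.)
No. Shift-reduce conflict between [P → .] and [P → . + F]

A grammar is LR(0) if no state in the canonical LR(0) collection has:
  - both a shift item (dot before a terminal) and a complete item (shift-reduce conflict), or
  - two or more complete items (reduce-reduce conflict; the accept item [F' → F .] counts as a complete item here).

Augment with F' → F and build the canonical LR(0) collection (I0 = CLOSURE({[F' → . F]}), then GOTO on every symbol after a dot until no new states appear). It has 14 states:
  I0: { [F → . y P], [F' → . F] }  — shift
  I1: { [F' → F .] }  — accept
  I2: { [F → y . P], [P → . + F], [P → . y b A], [P → .] }  — shift, reduce
  I3: { [F → . y P], [P → + . F] }  — shift
  I4: { [F → y P .] }  — reduce
  I5: { [P → y . b A] }  — shift
  I6: { [A → . + b], [A → . L], [L → . A P F], [L → .], [P → y b . A] }  — shift, reduce
  I7: { [A → + . b] }  — shift
  I8: { [L → A . P F], [P → . + F], [P → . y b A], [P → .], [P → y b A .] }  — shift, 2 reduces
  I9: { [A → L .] }  — reduce
  I10: { [F → . y P], [L → A P . F] }  — shift
  I11: { [L → A P F .] }  — reduce
  I12: { [A → + b .] }  — reduce
  I13: { [P → + F .] }  — reduce

Conflict in state I2:
  Shift-reduce conflict between [P → .] and [P → . + F]
So the grammar is NOT LR(0).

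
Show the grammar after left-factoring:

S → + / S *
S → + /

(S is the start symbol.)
S → + / S'
S' → S *
S' → ε

Left-factoring transforms A → αβ₁ | αβ₂ into A → αA' and A' → β₁ | β₂
(α is the longest common prefix among the alternatives). Repeat until
no nonterminal has two alternatives with a common prefix.

Round 1: S has alternatives sharing prefix '+ /'. Introduce S': S → + / S'
  Add: S' → S *
  Add: S' → ε

No remaining common prefixes — done.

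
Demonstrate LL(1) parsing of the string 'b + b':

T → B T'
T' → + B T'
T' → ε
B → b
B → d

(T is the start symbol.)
LL(1) parsing maintains a stack (initially the start symbol over $) and the input. At each step: if the stack top is a terminal, match it against the current input token; if it is a non-terminal N, replace it with the RHS of M[N, lookahead] (the unique production whose predict set contains the lookahead).

Stack is shown with the top on the left.

Stack     Input    Action
-------------------------
T $       b + b $  output T → B T'
B T' $    b + b $  output B → b
b T' $    b + b $  match 'b'
T' $      + b $    output T' → + B T'
+ B T' $  + b $    match '+'
B T' $    b $      output B → b
b T' $    b $      match 'b'
T' $      $        output T' → ε
$         $        accept

The string is accepted.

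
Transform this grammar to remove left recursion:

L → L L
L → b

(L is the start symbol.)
L → b L'
L' → L L'
L' → ε

L is directly left-recursive. The standard transformation for
  A → A α₁ | ... | A α_m | β₁ | ... | β_n
is
  A  → β₁ A' | ... | β_n A'
  A' → α₁ A' | ... | α_m A' | ε

L → b becomes L → b L'
L → L L becomes L' → L L'
Add L' → ε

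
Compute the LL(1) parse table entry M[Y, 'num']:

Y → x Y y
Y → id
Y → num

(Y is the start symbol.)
To find M[Y, 'num'], we find productions for Y where 'num' is in the predict set (PREDICT(N → α) = (FIRST(α) \ {ε}) ∪ (FOLLOW(N) if α ⇒* ε)).

Y → x Y y: PREDICT = { 'x' }
Y → id: PREDICT = { 'id' }
Y → num: PREDICT = { 'num' }
  'num' is in predict set, so this production goes in M[Y, 'num']

M[Y, 'num'] = Y → num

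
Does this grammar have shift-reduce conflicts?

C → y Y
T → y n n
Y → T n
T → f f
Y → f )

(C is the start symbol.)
A shift-reduce conflict occurs when an LR(0) state has both:
  - a complete (reduce) item [A → α .] (dot at the end), and
  - a shift item [B → β . c γ] (dot before a terminal).

Augment with C' → C and build the canonical LR(0) collection (I0 = CLOSURE({[C' → . C]}), then GOTO on every symbol after a dot until no new states appear). It has 12 states:
  I0: { [C → . y Y], [C' → . C] }  — shift
  I1: { [C' → C .] }  — accept
  I2: { [C → y . Y], [T → . f f], [T → . y n n], [Y → . T n], [Y → . f )] }  — shift
  I3: { [Y → T . n] }  — shift
  I4: { [C → y Y .] }  — reduce
  I5: { [T → f . f], [Y → f . )] }  — shift
  I6: { [T → y . n n] }  — shift
  I7: { [T → y n . n] }  — shift
  I8: { [T → y n n .] }  — reduce
  I9: { [Y → f ) .] }  — reduce
  I10: { [T → f f .] }  — reduce
  I11: { [Y → T n .] }  — reduce

No state contains both a complete item and a shift item.

Answer: No shift-reduce conflicts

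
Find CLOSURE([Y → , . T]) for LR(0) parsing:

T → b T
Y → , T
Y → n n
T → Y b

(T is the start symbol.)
Start with: [Y → , . T]
  [Y → , . T] has the dot before T: add [T → . b T], [T → . Y b]
  [T → . Y b] has the dot before Y: add [Y → . , T], [Y → . n n]
No further items can be added.

CLOSURE = { [T → . Y b], [T → . b T], [Y → , . T], [Y → . , T], [Y → . n n] }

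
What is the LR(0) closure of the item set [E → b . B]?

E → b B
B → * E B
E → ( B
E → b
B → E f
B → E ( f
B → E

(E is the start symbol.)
Start with: [E → b . B]
  [E → b . B] has the dot before B: add [B → . * E B], [B → . E f], [B → . E ( f], [B → . E]
  [B → . E f] has the dot before E: add [E → . b B], [E → . ( B], [E → . b]
No further items can be added.

CLOSURE = { [B → . * E B], [B → . E ( f], [B → . E f], [B → . E], [E → . ( B], [E → . b B], [E → . b], [E → b . B] }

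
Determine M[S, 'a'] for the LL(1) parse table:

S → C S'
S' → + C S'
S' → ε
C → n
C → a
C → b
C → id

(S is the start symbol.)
To find M[S, 'a'], we find productions for S where 'a' is in the predict set (PREDICT(N → α) = (FIRST(α) \ {ε}) ∪ (FOLLOW(N) if α ⇒* ε)).

Relevant sets:
  FIRST(C) = { 'a', 'b', 'id', 'n' }

S → C S': PREDICT = { 'a', 'b', 'id', 'n' }
  'a' is in predict set, so this production goes in M[S, 'a']

M[S, 'a'] = S → C S'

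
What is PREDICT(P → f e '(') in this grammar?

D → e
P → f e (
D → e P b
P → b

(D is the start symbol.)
PREDICT(P → f e '(') = (FIRST(RHS) \ {ε}) ∪ (FOLLOW(P) if ε ∈ FIRST(RHS), i.e. RHS ⇒* ε)
FIRST(f e '(') = { 'f' }
ε ∉ FIRST(f e '('), so FOLLOW(P) is not added.
PREDICT(P → f e '(') = { 'f' }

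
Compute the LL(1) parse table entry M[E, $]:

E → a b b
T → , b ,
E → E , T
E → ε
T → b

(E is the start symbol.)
E → ε

To find M[E, $], we find productions for E where $ is in the predict set (PREDICT(N → α) = (FIRST(α) \ {ε}) ∪ (FOLLOW(N) if α ⇒* ε)).

Relevant sets:
  FIRST(E) = { ',', 'a', ε }
  FOLLOW(E) = { $, ',' }

E → a b b: PREDICT = { 'a' }
E → E , T: PREDICT = { ',', 'a' }
E → ε: PREDICT = { $, ',' }
  $ is in predict set, so this production goes in M[E, $]

M[E, $] = E → ε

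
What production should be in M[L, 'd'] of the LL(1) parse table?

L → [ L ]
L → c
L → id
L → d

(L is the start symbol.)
L → d

To find M[L, 'd'], we find productions for L where 'd' is in the predict set (PREDICT(N → α) = (FIRST(α) \ {ε}) ∪ (FOLLOW(N) if α ⇒* ε)).

L → [ L ]: PREDICT = { '[' }
L → c: PREDICT = { 'c' }
L → id: PREDICT = { 'id' }
L → d: PREDICT = { 'd' }
  'd' is in predict set, so this production goes in M[L, 'd']

M[L, 'd'] = L → d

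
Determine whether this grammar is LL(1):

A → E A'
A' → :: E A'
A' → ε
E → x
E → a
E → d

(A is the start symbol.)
Yes, the grammar is LL(1).

Relevant sets:
  FOLLOW(A') = { $ }

For A':
  PREDICT(A' → :: E A') = { '::' }
  PREDICT(A' → ε) = { $ }
For E:
  PREDICT(E → x) = { 'x' }
  PREDICT(E → a) = { 'a' }
  PREDICT(E → d) = { 'd' }
A has a single production, so nothing to check there.

All predict sets are disjoint. The grammar IS LL(1).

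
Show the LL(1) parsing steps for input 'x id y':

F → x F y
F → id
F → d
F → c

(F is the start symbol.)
Stack is shown with the top on the left.

Stack    Input     Action
-------------------------
F $      x id y $  output F → x F y
x F y $  x id y $  match 'x'
F y $    id y $    output F → id
id y $   id y $    match 'id'
y $      y $       match 'y'
$        $         accept

The string is accepted.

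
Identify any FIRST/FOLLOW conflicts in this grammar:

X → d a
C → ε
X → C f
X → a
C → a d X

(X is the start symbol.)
A FIRST/FOLLOW conflict occurs when a non-terminal N has a nullable alternative N → β (β ⇒* ε) and another alternative N → α with FIRST(α) ∩ FOLLOW(N) ≠ ∅: on such a lookahead the parser cannot decide between expanding α and letting N vanish via β.

Nullable non-terminals: C.

C: nullable alternative(s) C → ε; FOLLOW(C) = { 'f' }
  C → ε: FIRST \ {ε} = { } — this is the only nullable alternative, skip
  C → a d X: FIRST \ {ε} = { 'a' } — disjoint from FOLLOW(C)

X has no nullable alternative, so no FIRST/FOLLOW check is needed there.

No FIRST/FOLLOW conflicts found.

Answer: No FIRST/FOLLOW conflicts.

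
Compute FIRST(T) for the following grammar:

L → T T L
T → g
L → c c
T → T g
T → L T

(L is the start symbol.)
To compute FIRST(T), examine every production with T on the left-hand side, reading each right-hand side left to right until a non-nullable symbol is reached.

FIRST sets of the other non-terminals involved (by the same procedure, iterated to a fixed point):
  FIRST(L) = { 'c', 'g' }

From T → g:
  - g is a terminal: add 'g' and stop
From T → T g:
  - T is the symbol being defined: contributes nothing new
    T is not nullable, so stop
From T → L T:
  - L is a non-terminal: add FIRST(L) \ {ε} = { 'c', 'g' }
    L is not nullable, so stop

Collecting: FIRST(T) = { 'c', 'g' }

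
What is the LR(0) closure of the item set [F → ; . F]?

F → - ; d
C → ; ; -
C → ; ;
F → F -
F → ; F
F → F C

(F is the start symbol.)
{ [F → . - ; d], [F → . ; F], [F → . F -], [F → . F C], [F → ; . F] }

To compute CLOSURE, for each item [A → α.Bβ] where B is a non-terminal, add [B → .γ] for all productions B → γ; repeat for the newly added items until nothing changes.

Start with: [F → ; . F]
  [F → ; . F] has the dot before F: add [F → . - ; d], [F → . F -], [F → . ; F], [F → . F C]
No further items can be added.

CLOSURE = { [F → . - ; d], [F → . ; F], [F → . F -], [F → . F C], [F → ; . F] }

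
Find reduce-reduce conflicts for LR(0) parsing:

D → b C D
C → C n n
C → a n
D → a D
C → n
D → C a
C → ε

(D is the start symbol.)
Augment with D' → D and build the canonical LR(0) collection (I0 = CLOSURE({[D' → . D]}), then GOTO on every symbol after a dot until no new states appear). It has 16 states:
  I0: { [C → . C n n], [C → . a n], [C → . n], [C → .], [D → . C a], [D → . a D], [D → . b C D], [D' → . D] }  — shift, reduce
  I1: { [C → C . n n], [D → C . a] }  — shift
  I2: { [D' → D .] }  — accept
  I3: { [C → . C n n], [C → . a n], [C → . n], [C → .], [C → a . n], [D → . C a], [D → . a D], [D → . b C D], [D → a . D] }  — shift, reduce
  I4: { [C → . C n n], [C → . a n], [C → . n], [C → .], [D → b . C D] }  — shift, reduce
  I5: { [C → n .] }  — reduce
  I6: { [C → . C n n], [C → . a n], [C → . n], [C → .], [C → C . n n], [D → . C a], [D → . a D], [D → . b C D], [D → b C . D] }  — shift, reduce
  I7: { [C → a . n] }  — shift
  I8: { [C → a n .] }  — reduce
  I9: { [D → b C D .] }  — reduce
  I10: { [C → C n . n], [C → n .] }  — shift, reduce
  I11: { [C → C n n .] }  — reduce
  I12: { [D → a D .] }  — reduce
  I13: { [C → a n .], [C → n .] }  — 2 reduces
  I14: { [D → C a .] }  — reduce
  I15: { [C → C n . n] }  — shift

I13 contains complete items [C → a n .], [C → n .] — reduce-reduce conflict.

Answer: Yes — I13: [C → a n .] vs [C → n .]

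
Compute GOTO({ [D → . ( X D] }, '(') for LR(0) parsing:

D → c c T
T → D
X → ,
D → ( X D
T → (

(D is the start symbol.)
{ [D → ( . X D], [X → . ,] }

GOTO(I, '(') = CLOSURE({ [A → αX.β] : [A → α.Xβ] ∈ I, X = '(' })

Items with dot before '(', with the dot advanced:
  [D → . ( X D] → [D → ( . X D]
Closure of the advanced items:
  [D → ( . X D] has the dot before X: add [X → . ,]

GOTO = { [D → ( . X D], [X → . ,] }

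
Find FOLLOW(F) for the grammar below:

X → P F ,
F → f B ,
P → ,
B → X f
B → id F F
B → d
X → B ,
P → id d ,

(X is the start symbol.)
In X → P F ,: F is followed by ',', add FIRST(',') \ {ε} = { ',' }
In B → id F F: F is followed by F, add FIRST(F) \ {ε} = { 'f' }
In B → id F F: F is at the end, add FOLLOW(B)

The FOLLOW sets referred to above (computed the same way, to a fixed point):
  FOLLOW(B) = { ',' }

Taking the union: FOLLOW(F) = { ',', 'f' }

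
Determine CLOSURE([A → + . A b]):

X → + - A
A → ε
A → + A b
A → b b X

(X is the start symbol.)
Start with: [A → + . A b]
  [A → + . A b] has the dot before A: add [A → .], [A → . + A b], [A → . b b X]
No further items can be added.

CLOSURE = { [A → + . A b], [A → . + A b], [A → . b b X], [A → .] }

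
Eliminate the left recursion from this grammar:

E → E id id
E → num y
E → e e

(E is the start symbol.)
E → num y E'
E → e e E'
E' → id id E'
E' → ε

E is directly left-recursive. The standard transformation for
  A → A α₁ | ... | A α_m | β₁ | ... | β_n
is
  A  → β₁ A' | ... | β_n A'
  A' → α₁ A' | ... | α_m A' | ε

E → num y becomes E → num y E'
E → e e becomes E → e e E'
E → E id id becomes E' → id id E'
Add E' → ε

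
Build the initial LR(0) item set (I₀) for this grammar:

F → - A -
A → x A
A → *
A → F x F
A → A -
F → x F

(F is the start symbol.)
{ [F → . - A -], [F → . x F], [F' → . F] }

First, augment the grammar with F' → F
I₀ = CLOSURE({ [F' → . F] }):
  [F' → . F] has the dot before F: add [F → . - A -], [F → . x F]
No further items can be added.

I₀ = { [F → . - A -], [F → . x F], [F' → . F] }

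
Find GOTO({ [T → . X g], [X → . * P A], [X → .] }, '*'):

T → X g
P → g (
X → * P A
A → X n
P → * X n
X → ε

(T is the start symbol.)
GOTO(I, '*') = CLOSURE({ [A → αX.β] : [A → α.Xβ] ∈ I, X = '*' })

Items with dot before '*', with the dot advanced:
  [X → . * P A] → [X → * . P A]
Closure of the advanced items:
  [X → * . P A] has the dot before P: add [P → . g (], [P → . * X n]

GOTO = { [P → . * X n], [P → . g (], [X → * . P A] }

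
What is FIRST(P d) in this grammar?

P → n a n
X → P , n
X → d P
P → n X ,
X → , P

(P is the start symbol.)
{ 'n' }

FIRST sets of the non-terminals involved (from the grammar, by fixed-point iteration):
  FIRST(P) = { 'n' }

To compute FIRST(P d), process the symbols left to right:
Symbol P is a non-terminal. Add FIRST(P) \ {ε} = { 'n' }
P is not nullable (ε ∉ FIRST(P)), so stop here.
FIRST(P d) = { 'n' }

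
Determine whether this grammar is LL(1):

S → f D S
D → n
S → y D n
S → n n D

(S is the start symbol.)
A grammar is LL(1) if for each non-terminal N with multiple productions, the predict sets of those productions are pairwise disjoint, where PREDICT(N → α) = (FIRST(α) \ {ε}) ∪ (FOLLOW(N) if α ⇒* ε).

For S:
  PREDICT(S → f D S) = { 'f' }
  PREDICT(S → y D n) = { 'y' }
  PREDICT(S → n n D) = { 'n' }
D has a single production, so nothing to check there.

All predict sets are disjoint. The grammar IS LL(1).

Answer: Yes, the grammar is LL(1).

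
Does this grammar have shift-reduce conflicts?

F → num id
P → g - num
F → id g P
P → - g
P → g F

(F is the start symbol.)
No shift-reduce conflicts

A shift-reduce conflict occurs when an LR(0) state has both:
  - a complete (reduce) item [A → α .] (dot at the end), and
  - a shift item [B → β . c γ] (dot before a terminal).

Augment with F' → F and build the canonical LR(0) collection (I0 = CLOSURE({[F' → . F]}), then GOTO on every symbol after a dot until no new states appear). It has 13 states:
  I0: { [F → . id g P], [F → . num id], [F' → . F] }  — shift
  I1: { [F' → F .] }  — accept
  I2: { [F → id . g P] }  — shift
  I3: { [F → num . id] }  — shift
  I4: { [F → num id .] }  — reduce
  I5: { [F → id g . P], [P → . - g], [P → . g - num], [P → . g F] }  — shift
  I6: { [P → - . g] }  — shift
  I7: { [F → id g P .] }  — reduce
  I8: { [F → . id g P], [F → . num id], [P → g . - num], [P → g . F] }  — shift
  I9: { [P → g - . num] }  — shift
  I10: { [P → g F .] }  — reduce
  I11: { [P → g - num .] }  — reduce
  I12: { [P → - g .] }  — reduce

No state contains both a complete item and a shift item.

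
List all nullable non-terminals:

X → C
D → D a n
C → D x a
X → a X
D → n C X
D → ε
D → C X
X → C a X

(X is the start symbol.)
{ 'D' }

ε-productions: D → ε
So D is immediately nullable.
No further non-terminal can be added: every production for the remaining non-terminals contains a terminal or a non-nullable non-terminal.
Nullable = { 'D' }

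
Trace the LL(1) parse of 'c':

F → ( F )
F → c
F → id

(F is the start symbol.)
LL(1) parsing maintains a stack (initially the start symbol over $) and the input. At each step: if the stack top is a terminal, match it against the current input token; if it is a non-terminal N, replace it with the RHS of M[N, lookahead] (the unique production whose predict set contains the lookahead).

Stack is shown with the top on the left.

Stack  Input  Action
--------------------
F $    c $    output F → c
c $    c $    match 'c'
$      $      accept

The string is accepted.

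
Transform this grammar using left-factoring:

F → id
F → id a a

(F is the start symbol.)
Left-factoring transforms A → αβ₁ | αβ₂ into A → αA' and A' → β₁ | β₂
(α is the longest common prefix among the alternatives). Repeat until
no nonterminal has two alternatives with a common prefix.

Round 1: F has alternatives sharing prefix 'id'. Introduce F': F → id F'
  Add: F' → ε
  Add: F' → a a

No remaining common prefixes — done.

Resulting grammar:
F → id F'
F' → ε
F' → a a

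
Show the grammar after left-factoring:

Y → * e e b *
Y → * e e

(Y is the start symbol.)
Y → * e e Y'
Y' → b *
Y' → ε

Left-factoring transforms A → αβ₁ | αβ₂ into A → αA' and A' → β₁ | β₂
(α is the longest common prefix among the alternatives). Repeat until
no nonterminal has two alternatives with a common prefix.

Round 1: Y has alternatives sharing prefix '* e e'. Introduce Y': Y → * e e Y'
  Add: Y' → b *
  Add: Y' → ε

No remaining common prefixes — done.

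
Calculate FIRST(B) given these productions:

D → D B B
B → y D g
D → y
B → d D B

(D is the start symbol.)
{ 'd', 'y' }

From B → y D g:
  - y is a terminal: add 'y' and stop
From B → d D B:
  - d is a terminal: add 'd' and stop

Collecting: FIRST(B) = { 'd', 'y' }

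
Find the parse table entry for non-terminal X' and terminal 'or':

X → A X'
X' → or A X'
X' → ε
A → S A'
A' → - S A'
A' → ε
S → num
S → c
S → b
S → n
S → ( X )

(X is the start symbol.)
To find M[X', 'or'], we find productions for X' where 'or' is in the predict set (PREDICT(N → α) = (FIRST(α) \ {ε}) ∪ (FOLLOW(N) if α ⇒* ε)).

Relevant sets:
  FOLLOW(X') = { $, ')' }

X' → or A X': PREDICT = { 'or' }
  'or' is in predict set, so this production goes in M[X', 'or']
X' → ε: PREDICT = { $, ')' }

M[X', 'or'] = X' → or A X'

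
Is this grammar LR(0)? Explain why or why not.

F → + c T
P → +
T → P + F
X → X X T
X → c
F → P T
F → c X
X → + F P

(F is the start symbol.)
No. Shift-reduce conflict between [P → + .] and [F → + . c T]

Augment with F' → F and build the canonical LR(0) collection (I0 = CLOSURE({[F' → . F]}), then GOTO on every symbol after a dot until no new states appear). It has 20 states:
  I0: { [F → . + c T], [F → . P T], [F → . c X], [F' → . F], [P → . +] }  — shift
  I1: { [F → + . c T], [P → + .] }  — shift, reduce
  I2: { [F' → F .] }  — accept
  I3: { [F → P . T], [P → . +], [T → . P + F] }  — shift
  I4: { [F → c . X], [X → . + F P], [X → . X X T], [X → . c] }  — shift
  I5: { [F → . + c T], [F → . P T], [F → . c X], [P → . +], [X → + . F P] }  — shift
  I6: { [F → c X .], [X → . + F P], [X → . X X T], [X → . c], [X → X . X T] }  — shift, reduce
  I7: { [X → c .] }  — reduce
  I8: { [P → . +], [T → . P + F], [X → . + F P], [X → . X X T], [X → . c], [X → X . X T], [X → X X . T] }  — shift
  I9: { [F → . + c T], [F → . P T], [F → . c X], [P → + .], [P → . +], [X → + . F P] }  — shift, reduce
  I10: { [T → P . + F] }  — shift
  I11: { [X → X X T .] }  — reduce
  I12: { [F → . + c T], [F → . P T], [F → . c X], [P → . +], [T → P + . F] }  — shift
  I13: { [T → P + F .] }  — reduce
  I14: { [P → . +], [X → + F . P] }  — shift
  I15: { [P → + .] }  — reduce
  I16: { [X → + F P .] }  — reduce
  I17: { [F → P T .] }  — reduce
  I18: { [F → + c . T], [P → . +], [T → . P + F] }  — shift
  I19: { [F → + c T .] }  — reduce

Conflict in state I1:
  Shift-reduce conflict between [P → + .] and [F → + . c T]
So the grammar is NOT LR(0).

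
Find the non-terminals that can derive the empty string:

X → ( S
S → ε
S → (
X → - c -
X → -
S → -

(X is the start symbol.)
{ 'S' }

A non-terminal is nullable if it can derive ε (the empty string): either it has an ε-production, or it has a production whose right-hand side consists entirely of nullable non-terminals.

ε-productions: S → ε
So S is immediately nullable.
No further non-terminal can be added: every production for the remaining non-terminals contains a terminal or a non-nullable non-terminal.
Nullable = { 'S' }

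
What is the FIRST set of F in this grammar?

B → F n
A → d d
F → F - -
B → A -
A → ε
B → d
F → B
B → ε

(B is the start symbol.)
To compute FIRST(F), examine every production with F on the left-hand side, reading each right-hand side left to right until a non-nullable symbol is reached.

FIRST sets of the other non-terminals involved (by the same procedure, iterated to a fixed point):
  FIRST(B) = { '-', 'd', 'n', ε }

From F → F - -:
  - F is the symbol being defined: contributes nothing new
    F is nullable, so continue to the next symbol
  - '-' is a terminal: add '-' and stop
From F → B:
  - B is a non-terminal: add FIRST(B) \ {ε} = { '-', 'd', 'n' }
    B is nullable and nothing follows, so the whole right-hand side can vanish: ε ∈ FIRST(F)

Collecting: FIRST(F) = { '-', 'd', 'n', ε }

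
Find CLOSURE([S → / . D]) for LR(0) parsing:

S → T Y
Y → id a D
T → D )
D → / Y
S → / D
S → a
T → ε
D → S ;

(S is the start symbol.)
To compute CLOSURE, for each item [A → α.Bβ] where B is a non-terminal, add [B → .γ] for all productions B → γ; repeat for the newly added items until nothing changes.

Start with: [S → / . D]
  [S → / . D] has the dot before D: add [D → . / Y], [D → . S ;]
  [D → . S ;] has the dot before S: add [S → . T Y], [S → . / D], [S → . a]
  [S → . T Y] has the dot before T: add [T → . D )], [T → .]
No further items can be added.

CLOSURE = { [D → . / Y], [D → . S ;], [S → . / D], [S → . T Y], [S → . a], [S → / . D], [T → . D )], [T → .] }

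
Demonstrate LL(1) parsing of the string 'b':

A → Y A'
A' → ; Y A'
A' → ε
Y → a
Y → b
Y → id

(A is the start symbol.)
Stack is shown with the top on the left.

Stack   Input  Action
---------------------
A $     b $    output A → Y A'
Y A' $  b $    output Y → b
b A' $  b $    match 'b'
A' $    $      output A' → ε
$       $      accept

The string is accepted.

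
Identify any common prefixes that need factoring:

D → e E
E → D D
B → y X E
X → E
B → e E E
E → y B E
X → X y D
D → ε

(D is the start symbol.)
Left-factoring is needed when two productions for the same non-terminal
share a common prefix on the right-hand side.

Productions for D:
  D → e E
  D → ε
Productions for E:
  E → D D
  E → y B E
Productions for B:
  B → y X E
  B → e E E
Productions for X:
  X → E
  X → X y D

No common prefixes found.

Answer: No, left-factoring is not needed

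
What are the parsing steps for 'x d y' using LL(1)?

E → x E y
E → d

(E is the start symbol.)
Stack is shown with the top on the left.

Stack    Input    Action
------------------------
E $      x d y $  output E → x E y
x E y $  x d y $  match 'x'
E y $    d y $    output E → d
d y $    d y $    match 'd'
y $      y $      match 'y'
$        $        accept

The string is accepted.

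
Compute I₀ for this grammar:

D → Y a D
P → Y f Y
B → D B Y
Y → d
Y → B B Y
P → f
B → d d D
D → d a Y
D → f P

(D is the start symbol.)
First, augment the grammar with D' → D
I₀ = CLOSURE({ [D' → . D] }):
  [D' → . D] has the dot before D: add [D → . Y a D], [D → . d a Y], [D → . f P]
  [D → . Y a D] has the dot before Y: add [Y → . d], [Y → . B B Y]
  [Y → . B B Y] has the dot before B: add [B → . D B Y], [B → . d d D]
No further items can be added.

I₀ = { [B → . D B Y], [B → . d d D], [D → . Y a D], [D → . d a Y], [D → . f P], [D' → . D], [Y → . B B Y], [Y → . d] }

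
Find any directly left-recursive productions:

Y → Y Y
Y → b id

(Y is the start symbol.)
Yes, Y is left-recursive

Y → Y Y: LEFT RECURSIVE (starts with Y)
Y → b id: starts with b

The grammar has direct left recursion on: Y.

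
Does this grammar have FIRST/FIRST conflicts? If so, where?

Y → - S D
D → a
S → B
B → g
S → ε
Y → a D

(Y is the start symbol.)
FIRST sets of the non-terminals at (or reachable through a nullable prefix from) the front of some alternative:
  FIRST(B) = { 'g' }

Productions for Y:
  Y → - S D: FIRST = { '-' }
  Y → a D: FIRST = { 'a' }
Productions for S:
  S → B: FIRST = { 'g' }
  S → ε: FIRST = { ε }
D, B have only one production, so no FIRST/FIRST conflict is possible there.

All alternatives of each non-terminal have pairwise disjoint FIRST sets.

Answer: No FIRST/FIRST conflicts.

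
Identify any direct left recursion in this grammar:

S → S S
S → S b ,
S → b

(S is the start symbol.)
Yes, S is left-recursive

Direct left recursion occurs when N → N α for some non-terminal N (the right-hand side begins with the left-hand side itself).

S → S S: LEFT RECURSIVE (starts with S)
S → S b ,: LEFT RECURSIVE (starts with S)
S → b: starts with b

The grammar has direct left recursion on: S.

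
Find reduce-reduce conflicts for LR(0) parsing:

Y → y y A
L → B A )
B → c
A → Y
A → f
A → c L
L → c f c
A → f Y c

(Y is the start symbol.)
No reduce-reduce conflicts

A reduce-reduce conflict occurs when an LR(0) state has two complete items [A → α .] and [B → β .] — both call for a reduction, and with no lookahead the parser cannot choose between them.

Augment with Y' → Y and build the canonical LR(0) collection (I0 = CLOSURE({[Y' → . Y]}), then GOTO on every symbol after a dot until no new states appear). It has 17 states:
  I0: { [Y → . y y A], [Y' → . Y] }  — shift
  I1: { [Y' → Y .] }  — accept
  I2: { [Y → y . y A] }  — shift
  I3: { [A → . Y], [A → . c L], [A → . f Y c], [A → . f], [Y → . y y A], [Y → y y . A] }  — shift
  I4: { [Y → y y A .] }  — reduce
  I5: { [A → Y .] }  — reduce
  I6: { [A → c . L], [B → . c], [L → . B A )], [L → . c f c] }  — shift
  I7: { [A → f . Y c], [A → f .], [Y → . y y A] }  — shift, reduce
  I8: { [A → f Y . c] }  — shift
  I9: { [A → f Y c .] }  — reduce
  I10: { [A → . Y], [A → . c L], [A → . f Y c], [A → . f], [L → B . A )], [Y → . y y A] }  — shift
  I11: { [A → c L .] }  — reduce
  I12: { [B → c .], [L → c . f c] }  — shift, reduce
  I13: { [L → c f . c] }  — shift
  I14: { [L → c f c .] }  — reduce
  I15: { [L → B A . )] }  — shift
  I16: { [L → B A ) .] }  — reduce

No state contains more than one complete item.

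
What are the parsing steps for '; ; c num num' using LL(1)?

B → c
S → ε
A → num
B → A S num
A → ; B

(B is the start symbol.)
Stack is shown with the top on the left.

Stack              Input            Action
------------------------------------------
B $                ; ; c num num $  output B → A S num
A S num $          ; ; c num num $  output A → ; B
; B S num $        ; ; c num num $  match ';'
B S num $          ; c num num $    output B → A S num
A S num S num $    ; c num num $    output A → ; B
; B S num S num $  ; c num num $    match ';'
B S num S num $    c num num $      output B → c
c S num S num $    c num num $      match 'c'
S num S num $      num num $        output S → ε
num S num $        num num $        match 'num'
S num $            num $            output S → ε
num $              num $            match 'num'
$                  $                accept

The string is accepted.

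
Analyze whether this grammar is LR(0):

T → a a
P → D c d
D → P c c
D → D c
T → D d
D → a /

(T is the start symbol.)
Augment with T' → T and build the canonical LR(0) collection (I0 = CLOSURE({[T' → . T]}), then GOTO on every symbol after a dot until no new states appear). It has 12 states:
  I0: { [D → . D c], [D → . P c c], [D → . a /], [P → . D c d], [T → . D d], [T → . a a], [T' → . T] }  — shift
  I1: { [D → D . c], [P → D . c d], [T → D . d] }  — shift
  I2: { [D → P . c c] }  — shift
  I3: { [T' → T .] }  — accept
  I4: { [D → a . /], [T → a . a] }  — shift
  I5: { [D → a / .] }  — reduce
  I6: { [T → a a .] }  — reduce
  I7: { [D → P c . c] }  — shift
  I8: { [D → P c c .] }  — reduce
  I9: { [D → D c .], [P → D c . d] }  — shift, reduce
  I10: { [T → D d .] }  — reduce
  I11: { [P → D c d .] }  — reduce

Conflict in state I9:
  Shift-reduce conflict between [D → D c .] and [P → D c . d]
So the grammar is NOT LR(0).

Answer: No. Shift-reduce conflict between [D → D c .] and [P → D c . d]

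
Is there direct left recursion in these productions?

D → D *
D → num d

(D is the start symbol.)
Yes, D is left-recursive

D → D *: LEFT RECURSIVE (starts with D)
D → num d: starts with num

The grammar has direct left recursion on: D.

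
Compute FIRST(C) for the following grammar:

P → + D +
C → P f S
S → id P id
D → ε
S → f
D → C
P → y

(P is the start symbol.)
{ '+', 'y' }

To compute FIRST(C), examine every production with C on the left-hand side, reading each right-hand side left to right until a non-nullable symbol is reached.

FIRST sets of the other non-terminals involved (by the same procedure, iterated to a fixed point):
  FIRST(P) = { '+', 'y' }

From C → P f S:
  - P is a non-terminal: add FIRST(P) \ {ε} = { '+', 'y' }
    P is not nullable, so stop

Collecting: FIRST(C) = { '+', 'y' }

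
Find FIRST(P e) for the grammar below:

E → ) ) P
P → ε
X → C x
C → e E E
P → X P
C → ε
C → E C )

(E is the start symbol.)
FIRST sets of the non-terminals involved (from the grammar, by fixed-point iteration):
  FIRST(P) = { ')', 'e', 'x', ε }

To compute FIRST(P e), process the symbols left to right:
Symbol P is a non-terminal. Add FIRST(P) \ {ε} = { ')', 'e', 'x' }
P is nullable (ε ∈ FIRST(P)), continue to the next symbol.
Symbol e is a terminal. Add 'e' and stop.
FIRST(P e) = { ')', 'e', 'x' }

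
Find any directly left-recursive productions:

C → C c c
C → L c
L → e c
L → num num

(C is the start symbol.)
Yes, C is left-recursive

C → C c c: LEFT RECURSIVE (starts with C)
C → L c: starts with L
L → e c: starts with e
L → num num: starts with num

The grammar has direct left recursion on: C.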